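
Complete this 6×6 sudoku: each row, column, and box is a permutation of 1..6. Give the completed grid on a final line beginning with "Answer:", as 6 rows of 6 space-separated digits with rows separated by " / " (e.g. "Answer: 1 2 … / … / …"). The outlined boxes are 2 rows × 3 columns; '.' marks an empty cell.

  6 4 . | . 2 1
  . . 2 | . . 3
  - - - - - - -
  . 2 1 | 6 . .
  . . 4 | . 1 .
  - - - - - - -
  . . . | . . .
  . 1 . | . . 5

Step 1. [r2c2∈{5}] nothing but 5 survives at r2c2 ⇒ r2c2=5.
Step 2. [r5c6∈{2,4,6}] 6 has one home in col 6: r5c6. So r5c6=6.
Step 3. [r5c2∈{3}] r5c2's peers cover all but 3, so r5c2=3.
Step 4. [r5c5∈{4}] nothing but 4 survives at r5c5. So r5c5=4.
Step 5. [r3c5∈{3,5}] in col 5, 5 fits only at r3c5. So r3c5=5.
Step 6. [r4c4∈{2,3}] across box 4, 3 lands solely at r4c4 ⇒ r4c4=3.
Step 7. [r6c4∈{2}] nothing but 2 survives at r6c4, so r6c4=2.
Step 8. [r5c1∈{2,5}] across row 5, 2 lands solely at r5c1, so r5c1=2.
Step 9. [r5c4∈{1}] only 1 remains possible at r5c4. So r5c4=1.
Step 10. [r2c1∈{1}] r2c1 is down to just 1, so r2c1=1.
Step 11. [r4c2∈{6}] only 6 remains possible at r4c2. So r4c2=6.
Step 12. [r1c4∈{5}] r1c4 has the single candidate 5 ⇒ r1c4=5.
Step 13. [r6c3∈{6}] r6c3 is down to just 6. So r6c3=6.
Step 14. [r5c3∈{5}] only 5 remains possible at r5c3, so r5c3=5.
Step 15. [r6c1∈{4}] r6c1's peers cover all but 4. So r6c1=4.
Step 16. [r4c1∈{5}] r4c1 has the single candidate 5, so r4c1=5.
Step 17. [r6c5∈{3}] r6c5 has the single candidate 3. So r6c5=3.
Step 18. [r3c1∈{3}] r3c1's peers cover all but 3, so r3c1=3.
Step 19. [r2c5∈{6}] nothing but 6 survives at r2c5. So r2c5=6.
Step 20. [r2c4∈{4}] r2c4's peers cover all but 4 ⇒ r2c4=4.
Step 21. [r1c3∈{3}] r1c3's peers cover all but 3. So r1c3=3.
Step 22. [r3c6∈{4}] only 4 remains possible at r3c6. So r3c6=4.
Step 23. [r4c6∈{2}] only 2 remains possible at r4c6. So r4c6=2.

Answer: 6 4 3 5 2 1 / 1 5 2 4 6 3 / 3 2 1 6 5 4 / 5 6 4 3 1 2 / 2 3 5 1 4 6 / 4 1 6 2 3 5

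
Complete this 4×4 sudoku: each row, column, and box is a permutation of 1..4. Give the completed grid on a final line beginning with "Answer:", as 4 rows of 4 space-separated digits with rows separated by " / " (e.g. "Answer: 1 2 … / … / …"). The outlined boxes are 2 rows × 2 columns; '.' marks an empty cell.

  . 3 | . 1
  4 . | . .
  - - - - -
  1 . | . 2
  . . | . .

Step 1. [r3c3∈{3,4}] across row 3, 3 lands solely at r3c3, so r3c3=3.
Step 2. [r1c1∈{2}] r1c1 is down to just 2 ⇒ r1c1=2.
Step 3. [r4c4∈{4}] r4c4 is down to just 4, so r4c4=4.
Step 4. [r1c3∈{4}] only 4 remains possible at r1c3 ⇒ r1c3=4.
Step 5. [r4c1∈{3}] only 3 remains possible at r4c1, so r4c1=3.
Step 6. [r4c3∈{1}] r4c3's peers cover all but 1. So r4c3=1.
Step 7. [r4c2∈{2}] r4c2 has the single candidate 2. So r4c2=2.
Step 8. [r3c2∈{4}] only 4 remains possible at r3c2, so r3c2=4.
Step 9. [r2c2∈{1}] r2c2 has the single candidate 1 ⇒ r2c2=1.
Step 10. [r2c4∈{3}] r2c4 is down to just 3, so r2c4=3.
Step 11. [r2c3∈{2}] r2c3's peers cover all but 2. So r2c3=2.

Answer: 2 3 4 1 / 4 1 2 3 / 1 4 3 2 / 3 2 1 4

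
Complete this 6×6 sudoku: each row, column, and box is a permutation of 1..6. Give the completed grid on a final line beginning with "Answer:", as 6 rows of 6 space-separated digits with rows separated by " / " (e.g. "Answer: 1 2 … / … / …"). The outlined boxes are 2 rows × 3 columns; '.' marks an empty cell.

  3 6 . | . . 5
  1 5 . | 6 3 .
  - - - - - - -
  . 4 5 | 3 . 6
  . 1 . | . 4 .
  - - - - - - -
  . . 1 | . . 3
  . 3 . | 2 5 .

Step 1. [r3c1∈{2}] only 2 remains possible at r3c1. So r3c1=2.
Step 2. [r4c1∈{6}] only 6 remains possible at r4c1 ⇒ r4c1=6.
Step 3. [r1c5∈{1,2}] in col 5, 2 fits only at r1c5, so r1c5=2.
Step 4. [r2c6∈{4}] r2c6 has the single candidate 4, so r2c6=4.
Step 5. [r6c1∈{4}] r6c1 is down to just 4. So r6c1=4.
Step 6. [r5c2∈{2}] nothing but 2 survives at r5c2, so r5c2=2.
Step 7. [r5c5∈{6}] r5c5 has the single candidate 6, so r5c5=6.
Step 8. [r5c4∈{4}] only 4 remains possible at r5c4. So r5c4=4.
Step 9. [r1c4∈{1}] only 1 remains possible at r1c4 ⇒ r1c4=1.
Step 10. [r4c4∈{5}] only 5 remains possible at r4c4, so r4c4=5.
Step 11. [r2c3∈{2}] r2c3's peers cover all but 2. So r2c3=2.
Step 12. [r5c1∈{5}] nothing but 5 survives at r5c1, so r5c1=5.
Step 13. [r3c5∈{1}] r3c5 has the single candidate 1, so r3c5=1.
Step 14. [r1c3∈{4}] nothing but 4 survives at r1c3. So r1c3=4.
Step 15. [r4c6∈{2}] only 2 remains possible at r4c6 ⇒ r4c6=2.
Step 16. [r6c3∈{6}] r6c3 has the single candidate 6, so r6c3=6.
Step 17. [r4c3∈{3}] nothing but 3 survives at r4c3 ⇒ r4c3=3.
Step 18. [r6c6∈{1}] nothing but 1 survives at r6c6 ⇒ r6c6=1.

Answer: 3 6 4 1 2 5 / 1 5 2 6 3 4 / 2 4 5 3 1 6 / 6 1 3 5 4 2 / 5 2 1 4 6 3 / 4 3 6 2 5 1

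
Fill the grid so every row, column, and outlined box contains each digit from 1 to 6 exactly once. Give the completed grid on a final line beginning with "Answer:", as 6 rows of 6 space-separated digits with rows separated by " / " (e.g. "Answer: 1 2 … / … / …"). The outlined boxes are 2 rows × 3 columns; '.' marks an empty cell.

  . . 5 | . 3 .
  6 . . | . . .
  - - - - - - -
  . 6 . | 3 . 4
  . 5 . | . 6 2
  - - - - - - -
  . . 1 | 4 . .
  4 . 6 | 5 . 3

Step 1. [r6c2∈{2}] r6c2 is down to just 2 ⇒ r6c2=2.
Step 2. [r2c5∈{1,2,4,5}] r2c5 is the only open cell in col 5 admitting 4. So r2c5=4.
Step 3. [r4c4∈{1}] r4c4 is down to just 1, so r4c4=1.
Step 4. [r3c1∈{1,2}] across row 3, 1 lands solely at r3c1 ⇒ r3c1=1.
Step 5. [r4c1∈{3}] r4c1 has the single candidate 3, so r4c1=3.
Step 6. [r1c1∈{2}] r1c1 has the single candidate 2 ⇒ r1c1=2.
Step 7. [r1c4∈{6}] only 6 remains possible at r1c4 ⇒ r1c4=6.
Step 8. [r1c6∈{1}] r1c6 has the single candidate 1 ⇒ r1c6=1.
Step 9. [r2c2∈{1,3}] in row 2, 1 fits only at r2c2 ⇒ r2c2=1.
Step 10. [r5c5∈{2}] only 2 remains possible at r5c5. So r5c5=2.
Step 11. [r5c6∈{6}] nothing but 6 survives at r5c6 ⇒ r5c6=6.
Step 12. [r3c5∈{5}] r3c5's peers cover all but 5, so r3c5=5.
Step 13. [r2c6∈{5}] r2c6 is down to just 5 ⇒ r2c6=5.
Step 14. [r6c5∈{1}] nothing but 1 survives at r6c5, so r6c5=1.
Step 15. [r3c3∈{2}] r3c3 has the single candidate 2, so r3c3=2.
Step 16. [r2c3∈{3}] only 3 remains possible at r2c3. So r2c3=3.
Step 17. [r2c4∈{2}] only 2 remains possible at r2c4 ⇒ r2c4=2.
Step 18. [r5c2∈{3}] r5c2's peers cover all but 3, so r5c2=3.
Step 19. [r4c3∈{4}] r4c3's peers cover all but 4, so r4c3=4.
Step 20. [r1c2∈{4}] r1c2 is down to just 4. So r1c2=4.
Step 21. [r5c1∈{5}] only 5 remains possible at r5c1, so r5c1=5.

Answer: 2 4 5 6 3 1 / 6 1 3 2 4 5 / 1 6 2 3 5 4 / 3 5 4 1 6 2 / 5 3 1 4 2 6 / 4 2 6 5 1 3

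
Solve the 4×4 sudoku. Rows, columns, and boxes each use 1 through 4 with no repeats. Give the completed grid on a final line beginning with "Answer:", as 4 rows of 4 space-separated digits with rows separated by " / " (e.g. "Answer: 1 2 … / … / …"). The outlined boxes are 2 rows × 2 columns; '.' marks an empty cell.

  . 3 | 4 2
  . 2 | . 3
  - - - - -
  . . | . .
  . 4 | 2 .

Step 1. [r3c2∈{1}] nothing but 1 survives at r3c2. So r3c2=1.
Step 2. [r1c1∈{1}] nothing but 1 survives at r1c1. So r1c1=1.
Step 3. [r4c1∈{3}] r4c1 has the single candidate 3 ⇒ r4c1=3.
Step 4. [r3c1∈{2}] r3c1 is down to just 2. So r3c1=2.
Step 5. [r2c3∈{1}] r2c3 is down to just 1, so r2c3=1.
Step 6. [r2c1∈{4}] r2c1 has the single candidate 4. So r2c1=4.
Step 7. [r3c3∈{3}] only 3 remains possible at r3c3 ⇒ r3c3=3.
Step 8. [r4c4∈{1}] only 1 remains possible at r4c4, so r4c4=1.
Step 9. [r3c4∈{4}] nothing but 4 survives at r3c4, so r3c4=4.

Answer: 1 3 4 2 / 4 2 1 3 / 2 1 3 4 / 3 4 2 1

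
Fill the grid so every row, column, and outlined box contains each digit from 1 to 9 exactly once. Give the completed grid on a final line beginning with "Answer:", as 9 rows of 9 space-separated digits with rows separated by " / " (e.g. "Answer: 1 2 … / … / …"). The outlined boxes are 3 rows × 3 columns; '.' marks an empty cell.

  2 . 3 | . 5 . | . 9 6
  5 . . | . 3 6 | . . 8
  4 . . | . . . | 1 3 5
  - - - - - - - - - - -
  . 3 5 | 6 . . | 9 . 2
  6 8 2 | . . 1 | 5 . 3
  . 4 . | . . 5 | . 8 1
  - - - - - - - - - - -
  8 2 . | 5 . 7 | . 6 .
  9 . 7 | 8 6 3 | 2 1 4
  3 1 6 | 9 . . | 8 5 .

Step 1. [r3c6∈{2,8,9}] 9 has one home in col 6: r3c6, so r3c6=9.
Step 2. [r1c2∈{7}] r1c2's peers cover all but 7 ⇒ r1c2=7.
Step 3. [r1c7∈{4}] r1c7 is down to just 4. So r1c7=4.
Step 4. [r2c4∈{1,2,4,7}] row 2 places 4 nowhere but r2c4. So r2c4=4.
Step 5. [r5c4∈{7}] nothing but 7 survives at r5c4, so r5c4=7.
Step 6. [r1c6∈{8}] r1c6 has the single candidate 8, so r1c6=8.
Step 7. [r4c6∈{4}] nothing but 4 survives at r4c6 ⇒ r4c6=4.
Step 8. [r4c8∈{7}] only 7 remains possible at r4c8, so r4c8=7.
Step 9. [r3c4∈{2}] only 2 remains possible at r3c4. So r3c4=2.
Step 10. [r6c3∈{9}] only 9 remains possible at r6c3 ⇒ r6c3=9.
Step 11. [r9c5∈{2,4}] row 9 places 4 nowhere but r9c5. So r9c5=4.
Step 12. [r6c1∈{7}] r6c1's peers cover all but 7. So r6c1=7.
Step 13. [r5c5∈{9}] r5c5 is down to just 9 ⇒ r5c5=9.
Step 14. [r8c2∈{5}] r8c2 is down to just 5. So r8c2=5.
Step 15. [r7c5∈{1}] r7c5 has the single candidate 1 ⇒ r7c5=1.
Step 16. [r2c3∈{1}] nothing but 1 survives at r2c3, so r2c3=1.
Step 17. [r3c2∈{6}] nothing but 6 survives at r3c2, so r3c2=6.
Step 18. [r3c5∈{7}] r3c5's peers cover all but 7, so r3c5=7.
Step 19. [r2c2∈{9}] r2c2 is down to just 9. So r2c2=9.
Step 20. [r4c5∈{8}] nothing but 8 survives at r4c5 ⇒ r4c5=8.
Step 21. [r3c3∈{8}] only 8 remains possible at r3c3. So r3c3=8.
Step 22. [r6c7∈{6}] r6c7 is down to just 6. So r6c7=6.
Step 23. [r4c1∈{1}] r4c1 has the single candidate 1 ⇒ r4c1=1.
Step 24. [r9c6∈{2}] r9c6 is down to just 2, so r9c6=2.
Step 25. [r1c4∈{1}] nothing but 1 survives at r1c4 ⇒ r1c4=1.
Step 26. [r5c8∈{4}] nothing but 4 survives at r5c8, so r5c8=4.
Step 27. [r7c7∈{3}] r7c7 is down to just 3, so r7c7=3.
Step 28. [r9c9∈{7}] r9c9 is down to just 7. So r9c9=7.
Step 29. [r7c3∈{4}] nothing but 4 survives at r7c3 ⇒ r7c3=4.
Step 30. [r2c8∈{2}] nothing but 2 survives at r2c8. So r2c8=2.
Step 31. [r6c5∈{2}] r6c5 is down to just 2 ⇒ r6c5=2.
Step 32. [r2c7∈{7}] r2c7's peers cover all but 7. So r2c7=7.
Step 33. [r6c4∈{3}] nothing but 3 survives at r6c4, so r6c4=3.
Step 34. [r7c9∈{9}] r7c9 is down to just 9. So r7c9=9.

Answer: 2 7 3 1 5 8 4 9 6 / 5 9 1 4 3 6 7 2 8 / 4 6 8 2 7 9 1 3 5 / 1 3 5 6 8 4 9 7 2 / 6 8 2 7 9 1 5 4 3 / 7 4 9 3 2 5 6 8 1 / 8 2 4 5 1 7 3 6 9 / 9 5 7 8 6 3 2 1 4 / 3 1 6 9 4 2 8 5 7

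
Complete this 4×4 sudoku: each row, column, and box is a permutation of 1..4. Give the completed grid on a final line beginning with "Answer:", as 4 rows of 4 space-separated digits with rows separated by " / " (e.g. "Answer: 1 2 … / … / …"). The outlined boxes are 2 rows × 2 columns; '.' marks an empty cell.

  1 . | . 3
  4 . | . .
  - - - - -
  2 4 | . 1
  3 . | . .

Step 1. [r2c4∈{2}] only 2 remains possible at r2c4, so r2c4=2.
Step 2. [r4c4∈{4}] r4c4 is down to just 4, so r4c4=4.
Step 3. [r2c2∈{3}] only 3 remains possible at r2c2. So r2c2=3.
Step 4. [r2c3∈{1}] only 1 remains possible at r2c3. So r2c3=1.
Step 5. [r4c2∈{1}] r4c2 has the single candidate 1. So r4c2=1.
Step 6. [r1c2∈{2}] r1c2's peers cover all but 2. So r1c2=2.
Step 7. [r3c3∈{3}] r3c3 has the single candidate 3, so r3c3=3.
Step 8. [r1c3∈{4}] only 4 remains possible at r1c3, so r1c3=4.
Step 9. [r4c3∈{2}] nothing but 2 survives at r4c3 ⇒ r4c3=2.

Answer: 1 2 4 3 / 4 3 1 2 / 2 4 3 1 / 3 1 2 4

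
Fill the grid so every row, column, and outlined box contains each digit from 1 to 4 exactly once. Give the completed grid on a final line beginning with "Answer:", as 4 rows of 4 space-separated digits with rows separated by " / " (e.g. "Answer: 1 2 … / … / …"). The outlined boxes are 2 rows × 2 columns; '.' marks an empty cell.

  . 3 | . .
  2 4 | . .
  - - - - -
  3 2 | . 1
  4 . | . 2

Step 1. [r2c3∈{1,3}] in row 2, 1 fits only at r2c3. So r2c3=1.
Step 2. [r1c4∈{4}] nothing but 4 survives at r1c4, so r1c4=4.
Step 3. [r1c3∈{2}] r1c3's peers cover all but 2. So r1c3=2.
Step 4. [r4c2∈{1}] r4c2 has the single candidate 1, so r4c2=1.
Step 5. [r3c3∈{4}] r3c3 has the single candidate 4, so r3c3=4.
Step 6. [r4c3∈{3}] r4c3 is down to just 3, so r4c3=3.
Step 7. [r1c1∈{1}] r1c1 is down to just 1 ⇒ r1c1=1.
Step 8. [r2c4∈{3}] r2c4 has the single candidate 3, so r2c4=3.

Answer: 1 3 2 4 / 2 4 1 3 / 3 2 4 1 / 4 1 3 2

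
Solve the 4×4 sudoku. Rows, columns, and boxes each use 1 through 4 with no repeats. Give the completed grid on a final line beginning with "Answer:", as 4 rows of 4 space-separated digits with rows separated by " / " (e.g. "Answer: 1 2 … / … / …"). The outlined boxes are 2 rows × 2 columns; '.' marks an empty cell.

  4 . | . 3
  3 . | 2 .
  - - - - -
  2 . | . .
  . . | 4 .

Step 1. [r2c2∈{1}] r2c2 is down to just 1, so r2c2=1.
Step 2. [r3c4∈{1}] only 1 remains possible at r3c4. So r3c4=1.
Step 3. [r4c2∈{3}] r4c2's peers cover all but 3 ⇒ r4c2=3.
Step 4. [r2c4∈{4}] nothing but 4 survives at r2c4, so r2c4=4.
Step 5. [r4c4∈{2}] r4c4 is down to just 2 ⇒ r4c4=2.
Step 6. [r4c1∈{1}] nothing but 1 survives at r4c1 ⇒ r4c1=1.
Step 7. [r1c2∈{2}] nothing but 2 survives at r1c2, so r1c2=2.
Step 8. [r3c3∈{3}] r3c3 has the single candidate 3 ⇒ r3c3=3.
Step 9. [r3c2∈{4}] nothing but 4 survives at r3c2. So r3c2=4.
Step 10. [r1c3∈{1}] r1c3 is down to just 1, so r1c3=1.

Answer: 4 2 1 3 / 3 1 2 4 / 2 4 3 1 / 1 3 4 2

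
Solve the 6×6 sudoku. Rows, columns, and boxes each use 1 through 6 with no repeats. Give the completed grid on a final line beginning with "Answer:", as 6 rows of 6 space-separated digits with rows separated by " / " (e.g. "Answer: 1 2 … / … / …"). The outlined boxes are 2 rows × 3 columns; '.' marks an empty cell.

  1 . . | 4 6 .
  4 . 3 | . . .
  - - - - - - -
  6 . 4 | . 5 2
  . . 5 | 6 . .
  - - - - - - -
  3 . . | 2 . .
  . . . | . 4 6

Step 1. [r5c5∈{1}] only 1 remains possible at r5c5 ⇒ r5c5=1.
Step 2. [r5c6∈{5}] nothing but 5 survives at r5c6 ⇒ r5c6=5.
Step 3. [r2c2∈{2,5,6}] r2c2 is the only open cell in row 2 admitting 6 ⇒ r2c2=6.
Step 4. [r4c5∈{3}] r4c5 is down to just 3, so r4c5=3.
Step 5. [r3c4∈{1}] r3c4 has the single candidate 1, so r3c4=1.
Step 6. [r6c3∈{1,2}] 1 has one home in col 3: r6c3. So r6c3=1.
Step 7. [r4c1∈{2}] r4c1's peers cover all but 2 ⇒ r4c1=2.
Step 8. [r1c2∈{2,5}] 5 has one home in row 1: r1c2 ⇒ r1c2=5.
Step 9. [r2c6∈{1}] nothing but 1 survives at r2c6, so r2c6=1.
Step 10. [r5c2∈{4}] only 4 remains possible at r5c2 ⇒ r5c2=4.
Step 11. [r2c4∈{5}] r2c4 is down to just 5. So r2c4=5.
Step 12. [r2c5∈{2}] nothing but 2 survives at r2c5, so r2c5=2.
Step 13. [r6c4∈{3}] r6c4 has the single candidate 3, so r6c4=3.
Step 14. [r3c2∈{3}] nothing but 3 survives at r3c2, so r3c2=3.
Step 15. [r4c2∈{1}] r4c2 is down to just 1 ⇒ r4c2=1.
Step 16. [r5c3∈{6}] r5c3's peers cover all but 6. So r5c3=6.
Step 17. [r4c6∈{4}] nothing but 4 survives at r4c6 ⇒ r4c6=4.
Step 18. [r6c2∈{2}] only 2 remains possible at r6c2 ⇒ r6c2=2.
Step 19. [r6c1∈{5}] r6c1 is down to just 5 ⇒ r6c1=5.
Step 20. [r1c3∈{2}] nothing but 2 survives at r1c3. So r1c3=2.
Step 21. [r1c6∈{3}] r1c6 is down to just 3. So r1c6=3.

Answer: 1 5 2 4 6 3 / 4 6 3 5 2 1 / 6 3 4 1 5 2 / 2 1 5 6 3 4 / 3 4 6 2 1 5 / 5 2 1 3 4 6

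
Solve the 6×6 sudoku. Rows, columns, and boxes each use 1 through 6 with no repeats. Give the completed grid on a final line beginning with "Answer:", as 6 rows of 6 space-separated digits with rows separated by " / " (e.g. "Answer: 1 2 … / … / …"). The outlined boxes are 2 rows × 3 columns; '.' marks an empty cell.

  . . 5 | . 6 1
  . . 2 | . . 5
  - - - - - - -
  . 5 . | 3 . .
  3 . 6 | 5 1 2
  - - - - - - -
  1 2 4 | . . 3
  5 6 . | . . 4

Step 1. [r1c1∈{4}] r1c1's peers cover all but 4 ⇒ r1c1=4.
Step 2. [r2c5∈{3,4}] in col 5, 3 fits only at r2c5, so r2c5=3.
Step 3. [r6c5∈{2}] r6c5's peers cover all but 2. So r6c5=2.
Step 4. [r3c3∈{1}] nothing but 1 survives at r3c3 ⇒ r3c3=1.
Step 5. [r2c4∈{4}] r2c4's peers cover all but 4. So r2c4=4.
Step 6. [r1c4∈{2}] r1c4 is down to just 2 ⇒ r1c4=2.
Step 7. [r6c3∈{3}] r6c3 is down to just 3. So r6c3=3.
Step 8. [r3c1∈{2}] nothing but 2 survives at r3c1. So r3c1=2.
Step 9. [r1c2∈{3}] only 3 remains possible at r1c2 ⇒ r1c2=3.
Step 10. [r3c5∈{4}] only 4 remains possible at r3c5 ⇒ r3c5=4.
Step 11. [r6c4∈{1}] only 1 remains possible at r6c4. So r6c4=1.
Step 12. [r2c2∈{1}] r2c2's peers cover all but 1. So r2c2=1.
Step 13. [r5c4∈{6}] r5c4 has the single candidate 6, so r5c4=6.
Step 14. [r5c5∈{5}] r5c5's peers cover all but 5, so r5c5=5.
Step 15. [r2c1∈{6}] only 6 remains possible at r2c1. So r2c1=6.
Step 16. [r4c2∈{4}] r4c2's peers cover all but 4. So r4c2=4.
Step 17. [r3c6∈{6}] r3c6 has the single candidate 6. So r3c6=6.

Answer: 4 3 5 2 6 1 / 6 1 2 4 3 5 / 2 5 1 3 4 6 / 3 4 6 5 1 2 / 1 2 4 6 5 3 / 5 6 3 1 2 4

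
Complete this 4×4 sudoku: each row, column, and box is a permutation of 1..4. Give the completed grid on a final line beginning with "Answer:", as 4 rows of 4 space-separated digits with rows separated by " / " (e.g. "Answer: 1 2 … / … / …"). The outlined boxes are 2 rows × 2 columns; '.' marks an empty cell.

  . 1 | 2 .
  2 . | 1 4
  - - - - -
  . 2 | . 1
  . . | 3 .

Step 1. [r1c1∈{3,4}] r1c1 is the only open cell in row 1 admitting 4 ⇒ r1c1=4.
Step 2. [r4c4∈{2}] r4c4 has the single candidate 2, so r4c4=2.
Step 3. [r4c2∈{4}] nothing but 4 survives at r4c2, so r4c2=4.
Step 4. [r2c2∈{3}] r2c2's peers cover all but 3. So r2c2=3.
Step 5. [r1c4∈{3}] nothing but 3 survives at r1c4. So r1c4=3.
Step 6. [r4c1∈{1}] r4c1 has the single candidate 1. So r4c1=1.
Step 7. [r3c1∈{3}] only 3 remains possible at r3c1 ⇒ r3c1=3.
Step 8. [r3c3∈{4}] r3c3 has the single candidate 4, so r3c3=4.

Answer: 4 1 2 3 / 2 3 1 4 / 3 2 4 1 / 1 4 3 2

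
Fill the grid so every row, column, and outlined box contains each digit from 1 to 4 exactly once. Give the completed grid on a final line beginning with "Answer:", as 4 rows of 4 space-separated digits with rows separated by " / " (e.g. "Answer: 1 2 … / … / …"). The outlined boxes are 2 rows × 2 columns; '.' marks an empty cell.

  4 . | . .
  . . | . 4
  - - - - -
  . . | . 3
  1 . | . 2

Step 1. [r2c1∈{2,3}] 3 has one home in col 1: r2c1, so r2c1=3.
Step 2. [r3c3∈{1,4}] 1 has one home in row 3: r3c3. So r3c3=1.
Step 3. [r2c2∈{1,2}] 1 has one home in row 2: r2c2 ⇒ r2c2=1.
Step 4. [r1c2∈{2}] r1c2 has the single candidate 2 ⇒ r1c2=2.
Step 5. [r4c2∈{3,4}] row 4 places 3 nowhere but r4c2 ⇒ r4c2=3.
Step 6. [r2c3∈{2}] r2c3 has the single candidate 2 ⇒ r2c3=2.
Step 7. [r1c4∈{1}] r1c4 is down to just 1. So r1c4=1.
Step 8. [r3c1∈{2}] r3c1 is down to just 2, so r3c1=2.
Step 9. [r1c3∈{3}] only 3 remains possible at r1c3. So r1c3=3.
Step 10. [r4c3∈{4}] r4c3 is down to just 4, so r4c3=4.
Step 11. [r3c2∈{4}] r3c2's peers cover all but 4 ⇒ r3c2=4.

Answer: 4 2 3 1 / 3 1 2 4 / 2 4 1 3 / 1 3 4 2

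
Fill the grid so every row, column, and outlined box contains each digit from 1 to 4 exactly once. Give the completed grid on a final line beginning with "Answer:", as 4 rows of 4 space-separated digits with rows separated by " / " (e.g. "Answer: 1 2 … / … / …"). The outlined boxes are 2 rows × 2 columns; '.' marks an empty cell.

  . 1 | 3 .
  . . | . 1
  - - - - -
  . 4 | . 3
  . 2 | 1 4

Step 1. [r1c1∈{2,4}] r1c1 is the only open cell in row 1 admitting 4, so r1c1=4.
Step 2. [r2c1∈{2,3}] across col 1, 2 lands solely at r2c1 ⇒ r2c1=2.
Step 3. [r2c2∈{3}] r2c2's peers cover all but 3 ⇒ r2c2=3.
Step 4. [r1c4∈{2}] nothing but 2 survives at r1c4 ⇒ r1c4=2.
Step 5. [r3c1∈{1}] nothing but 1 survives at r3c1, so r3c1=1.
Step 6. [r2c3∈{4}] r2c3 has the single candidate 4 ⇒ r2c3=4.
Step 7. [r3c3∈{2}] r3c3's peers cover all but 2. So r3c3=2.
Step 8. [r4c1∈{3}] r4c1 is down to just 3. So r4c1=3.

Answer: 4 1 3 2 / 2 3 4 1 / 1 4 2 3 / 3 2 1 4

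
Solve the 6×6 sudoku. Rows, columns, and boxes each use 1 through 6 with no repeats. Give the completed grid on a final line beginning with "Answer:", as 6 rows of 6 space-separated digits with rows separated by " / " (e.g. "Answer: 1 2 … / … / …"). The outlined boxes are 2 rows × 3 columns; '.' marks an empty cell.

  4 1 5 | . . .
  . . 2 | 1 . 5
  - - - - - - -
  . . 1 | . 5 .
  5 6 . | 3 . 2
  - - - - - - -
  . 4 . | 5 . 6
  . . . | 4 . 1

Step 1. [r5c3∈{3}] nothing but 3 survives at r5c3 ⇒ r5c3=3.
Step 2. [r5c5∈{2}] r5c5 is down to just 2. So r5c5=2.
Step 3. [r2c1∈{3,6}] across box 1, 6 lands solely at r2c1, so r2c1=6.
Step 4. [r1c5∈{3,6}] r1c5 is the only open cell in col 5 admitting 6. So r1c5=6.
Step 5. [r2c5∈{3,4}] 4 has one home in row 2: r2c5, so r2c5=4.
Step 6. [r6c1∈{2}] r6c1 has the single candidate 2, so r6c1=2.
Step 7. [r3c2∈{2,3}] r3c2 is the only open cell in row 3 admitting 2. So r3c2=2.
Step 8. [r1c6∈{3}] r1c6 has the single candidate 3, so r1c6=3.
Step 9. [r3c6∈{4}] r3c6 is down to just 4 ⇒ r3c6=4.
Step 10. [r4c5∈{1}] nothing but 1 survives at r4c5, so r4c5=1.
Step 11. [r2c2∈{3}] r2c2's peers cover all but 3. So r2c2=3.
Step 12. [r1c4∈{2}] only 2 remains possible at r1c4, so r1c4=2.
Step 13. [r4c3∈{4}] r4c3's peers cover all but 4 ⇒ r4c3=4.
Step 14. [r6c3∈{6}] r6c3 has the single candidate 6. So r6c3=6.
Step 15. [r6c2∈{5}] only 5 remains possible at r6c2 ⇒ r6c2=5.
Step 16. [r3c1∈{3}] r3c1 has the single candidate 3. So r3c1=3.
Step 17. [r3c4∈{6}] only 6 remains possible at r3c4. So r3c4=6.
Step 18. [r5c1∈{1}] r5c1 is down to just 1, so r5c1=1.
Step 19. [r6c5∈{3}] r6c5 is down to just 3. So r6c5=3.

Answer: 4 1 5 2 6 3 / 6 3 2 1 4 5 / 3 2 1 6 5 4 / 5 6 4 3 1 2 / 1 4 3 5 2 6 / 2 5 6 4 3 1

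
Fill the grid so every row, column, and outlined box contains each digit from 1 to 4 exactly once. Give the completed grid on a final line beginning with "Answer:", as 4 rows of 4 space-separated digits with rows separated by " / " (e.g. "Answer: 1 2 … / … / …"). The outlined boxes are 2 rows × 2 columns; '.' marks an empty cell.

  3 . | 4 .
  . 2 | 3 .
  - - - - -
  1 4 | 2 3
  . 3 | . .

Step 1. [r2c4∈{1}] only 1 remains possible at r2c4. So r2c4=1.
Step 2. [r4c3∈{1}] only 1 remains possible at r4c3, so r4c3=1.
Step 3. [r2c1∈{4}] only 4 remains possible at r2c1 ⇒ r2c1=4.
Step 4. [r1c4∈{2}] r1c4's peers cover all but 2 ⇒ r1c4=2.
Step 5. [r4c1∈{2}] only 2 remains possible at r4c1, so r4c1=2.
Step 6. [r4c4∈{4}] r4c4 has the single candidate 4, so r4c4=4.
Step 7. [r1c2∈{1}] r1c2's peers cover all but 1, so r1c2=1.

Answer: 3 1 4 2 / 4 2 3 1 / 1 4 2 3 / 2 3 1 4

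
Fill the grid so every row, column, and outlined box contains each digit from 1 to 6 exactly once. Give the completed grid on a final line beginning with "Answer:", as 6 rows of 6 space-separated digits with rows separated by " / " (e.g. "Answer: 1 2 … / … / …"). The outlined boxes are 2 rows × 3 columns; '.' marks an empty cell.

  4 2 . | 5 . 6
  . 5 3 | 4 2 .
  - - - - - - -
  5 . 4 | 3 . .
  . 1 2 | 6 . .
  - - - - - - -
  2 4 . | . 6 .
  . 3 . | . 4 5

Step 1. [r2c6∈{1}] r2c6's peers cover all but 1 ⇒ r2c6=1.
Step 2. [r6c1∈{1,6}] in col 1, 1 fits only at r6c1 ⇒ r6c1=1.
Step 3. [r6c4∈{2}] r6c4's peers cover all but 2. So r6c4=2.
Step 4. [r1c5∈{3}] r1c5 has the single candidate 3. So r1c5=3.
Step 5. [r5c6∈{3}] nothing but 3 survives at r5c6 ⇒ r5c6=3.
Step 6. [r5c4∈{1}] r5c4's peers cover all but 1 ⇒ r5c4=1.
Step 7. [r6c3∈{6}] r6c3 is down to just 6, so r6c3=6.
Step 8. [r3c5∈{1}] only 1 remains possible at r3c5, so r3c5=1.
Step 9. [r4c1∈{3}] nothing but 3 survives at r4c1. So r4c1=3.
Step 10. [r3c2∈{6}] nothing but 6 survives at r3c2, so r3c2=6.
Step 11. [r5c3∈{5}] r5c3 is down to just 5 ⇒ r5c3=5.
Step 12. [r4c6∈{4}] nothing but 4 survives at r4c6. So r4c6=4.
Step 13. [r1c3∈{1}] r1c3 is down to just 1, so r1c3=1.
Step 14. [r3c6∈{2}] r3c6 has the single candidate 2 ⇒ r3c6=2.
Step 15. [r4c5∈{5}] nothing but 5 survives at r4c5, so r4c5=5.
Step 16. [r2c1∈{6}] nothing but 6 survives at r2c1, so r2c1=6.

Answer: 4 2 1 5 3 6 / 6 5 3 4 2 1 / 5 6 4 3 1 2 / 3 1 2 6 5 4 / 2 4 5 1 6 3 / 1 3 6 2 4 5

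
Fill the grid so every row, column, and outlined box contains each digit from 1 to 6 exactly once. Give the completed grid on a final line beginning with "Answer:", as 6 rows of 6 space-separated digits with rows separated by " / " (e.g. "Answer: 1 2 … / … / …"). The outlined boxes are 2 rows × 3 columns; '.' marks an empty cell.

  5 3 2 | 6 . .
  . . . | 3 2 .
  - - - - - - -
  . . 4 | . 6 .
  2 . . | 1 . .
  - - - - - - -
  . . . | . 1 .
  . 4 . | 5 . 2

Step 1. [r4c5∈{3,4,5}] col 5 places 5 nowhere but r4c5. So r4c5=5.
Step 2. [r5c6∈{3,4,6}] col 6 places 6 nowhere but r5c6, so r5c6=6.
Step 3. [r5c1∈{3}] nothing but 3 survives at r5c1, so r5c1=3.
Step 4. [r3c1∈{1}] r3c1 is down to just 1 ⇒ r3c1=1.
Step 5. [r4c6∈{3,4}] in row 4, 4 fits only at r4c6. So r4c6=4.
Step 6. [r2c2∈{1,6}] across col 2, 1 lands solely at r2c2. So r2c2=1.
Step 7. [r2c3∈{6}] r2c3's peers cover all but 6, so r2c3=6.
Step 8. [r5c2∈{2,5}] across row 5, 2 lands solely at r5c2 ⇒ r5c2=2.
Step 9. [r2c1∈{4}] r2c1 has the single candidate 4. So r2c1=4.
Step 10. [r1c5∈{4}] r1c5's peers cover all but 4. So r1c5=4.
Step 11. [r2c6∈{5}] r2c6's peers cover all but 5. So r2c6=5.
Step 12. [r5c3∈{5}] only 5 remains possible at r5c3. So r5c3=5.
Step 13. [r6c5∈{3}] r6c5 is down to just 3. So r6c5=3.
Step 14. [r3c4∈{2}] r3c4 has the single candidate 2 ⇒ r3c4=2.
Step 15. [r4c3∈{3}] only 3 remains possible at r4c3 ⇒ r4c3=3.
Step 16. [r3c6∈{3}] r3c6 is down to just 3 ⇒ r3c6=3.
Step 17. [r1c6∈{1}] only 1 remains possible at r1c6, so r1c6=1.
Step 18. [r6c3∈{1}] r6c3's peers cover all but 1 ⇒ r6c3=1.
Step 19. [r4c2∈{6}] r4c2's peers cover all but 6. So r4c2=6.
Step 20. [r6c1∈{6}] r6c1 has the single candidate 6 ⇒ r6c1=6.
Step 21. [r5c4∈{4}] only 4 remains possible at r5c4. So r5c4=4.
Step 22. [r3c2∈{5}] r3c2 is down to just 5, so r3c2=5.

Answer: 5 3 2 6 4 1 / 4 1 6 3 2 5 / 1 5 4 2 6 3 / 2 6 3 1 5 4 / 3 2 5 4 1 6 / 6 4 1 5 3 2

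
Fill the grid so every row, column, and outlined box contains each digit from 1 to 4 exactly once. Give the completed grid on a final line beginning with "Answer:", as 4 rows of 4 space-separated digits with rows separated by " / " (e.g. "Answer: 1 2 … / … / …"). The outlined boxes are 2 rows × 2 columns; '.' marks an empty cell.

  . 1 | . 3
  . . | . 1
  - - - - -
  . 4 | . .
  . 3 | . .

Step 1. [r3c4∈{2}] r3c4 is down to just 2 ⇒ r3c4=2.
Step 2. [r4c1∈{1,2}] across row 4, 2 lands solely at r4c1 ⇒ r4c1=2.
Step 3. [r1c1∈{4}] r1c1 is down to just 4. So r1c1=4.
Step 4. [r2c3∈{2,4}] r2c3 is the only open cell in row 2 admitting 4. So r2c3=4.
Step 5. [r4c3∈{1}] r4c3 is down to just 1. So r4c3=1.
Step 6. [r3c1∈{1}] only 1 remains possible at r3c1, so r3c1=1.
Step 7. [r2c1∈{3}] r2c1 is down to just 3, so r2c1=3.
Step 8. [r2c2∈{2}] r2c2's peers cover all but 2 ⇒ r2c2=2.
Step 9. [r3c3∈{3}] r3c3 has the single candidate 3 ⇒ r3c3=3.
Step 10. [r4c4∈{4}] r4c4's peers cover all but 4, so r4c4=4.
Step 11. [r1c3∈{2}] r1c3 is down to just 2. So r1c3=2.

Answer: 4 1 2 3 / 3 2 4 1 / 1 4 3 2 / 2 3 1 4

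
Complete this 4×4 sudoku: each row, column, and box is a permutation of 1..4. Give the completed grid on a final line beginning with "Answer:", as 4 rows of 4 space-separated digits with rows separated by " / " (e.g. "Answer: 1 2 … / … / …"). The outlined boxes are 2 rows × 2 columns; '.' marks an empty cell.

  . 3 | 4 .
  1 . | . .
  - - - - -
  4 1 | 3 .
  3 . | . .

Step 1. [r2c3∈{2}] r2c3 has the single candidate 2. So r2c3=2.
Step 2. [r4c4∈{1,2,4}] r4c4 is the only open cell in row 4 admitting 4, so r4c4=4.
Step 3. [r4c2∈{2}] nothing but 2 survives at r4c2 ⇒ r4c2=2.
Step 4. [r2c2∈{4}] r2c2's peers cover all but 4 ⇒ r2c2=4.
Step 5. [r3c4∈{2}] r3c4 has the single candidate 2, so r3c4=2.
Step 6. [r4c3∈{1}] r4c3 is down to just 1. So r4c3=1.
Step 7. [r2c4∈{3}] nothing but 3 survives at r2c4, so r2c4=3.
Step 8. [r1c1∈{2}] only 2 remains possible at r1c1 ⇒ r1c1=2.
Step 9. [r1c4∈{1}] r1c4 has the single candidate 1, so r1c4=1.

Answer: 2 3 4 1 / 1 4 2 3 / 4 1 3 2 / 3 2 1 4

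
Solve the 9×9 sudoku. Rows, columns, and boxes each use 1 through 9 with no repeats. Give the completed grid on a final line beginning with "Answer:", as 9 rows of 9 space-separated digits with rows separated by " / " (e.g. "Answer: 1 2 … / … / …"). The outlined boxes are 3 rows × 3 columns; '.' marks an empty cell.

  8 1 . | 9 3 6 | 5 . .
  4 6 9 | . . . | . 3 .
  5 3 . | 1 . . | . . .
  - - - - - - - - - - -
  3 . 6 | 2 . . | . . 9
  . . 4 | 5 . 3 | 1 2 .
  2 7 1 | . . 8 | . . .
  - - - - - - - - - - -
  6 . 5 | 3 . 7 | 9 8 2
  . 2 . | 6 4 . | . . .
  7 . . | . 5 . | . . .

Step 1. [r3c6∈{2,4}] in box 2, 4 fits only at r3c6. So r3c6=4.
Step 2. [r2c4∈{7,8}] across col 4, 7 lands solely at r2c4. So r2c4=7.
Step 3. [r8c1∈{1,9}] across col 1, 1 lands solely at r8c1, so r8c1=1.
Step 4. [r9c2∈{4,8,9}] across box 7, 9 lands solely at r9c2. So r9c2=9.
Step 5. [r9c8∈{1,4,6}] col 8 places 1 nowhere but r9c8. So r9c8=1.
Step 6. [r6c4∈{4}] r6c4's peers cover all but 4 ⇒ r6c4=4.
Step 7. [r8c3∈{3,8}] in row 8, 8 fits only at r8c3 ⇒ r8c3=8.
Step 8. [r6c5∈{6,9}] 9 has one home in row 6: r6c5. So r6c5=9.
Step 9. [r9c3∈{3}] nothing but 3 survives at r9c3. So r9c3=3.
Step 10. [r4c2∈{5,8}] col 2 places 5 nowhere but r4c2 ⇒ r4c2=5.
Step 11. [r4c7∈{4,7,8}] in row 4, 8 fits only at r4c7 ⇒ r4c7=8.
Step 12. [r2c7∈{2}] r2c7 is down to just 2, so r2c7=2.
Step 13. [r5c5∈{6,7}] r5c5 is the only open cell in col 5 admitting 6, so r5c5=6.
Step 14. [r5c9∈{7}] nothing but 7 survives at r5c9. So r5c9=7.
Step 15. [r3c5∈{2,8}] 2 has one home in col 5: r3c5 ⇒ r3c5=2.
Step 16. [r3c3∈{7}] r3c3 has the single candidate 7 ⇒ r3c3=7.
Step 17. [r3c7∈{6}] r3c7 has the single candidate 6. So r3c7=6.
Step 18. [r9c9∈{4,6}] in row 9, 6 fits only at r9c9, so r9c9=6.
Step 19. [r1c8∈{4,7}] 7 has one home in row 1: r1c8, so r1c8=7.
Step 20. [r6c7∈{3}] r6c7's peers cover all but 3 ⇒ r6c7=3.
Step 21. [r8c8∈{5}] nothing but 5 survives at r8c8 ⇒ r8c8=5.
Step 22. [r4c5∈{1,7}] in row 4, 7 fits only at r4c5 ⇒ r4c5=7.
Step 23. [r2c5∈{8}] nothing but 8 survives at r2c5 ⇒ r2c5=8.
Step 24. [r9c4∈{8}] only 8 remains possible at r9c4 ⇒ r9c4=8.
Step 25. [r9c7∈{4}] r9c7 is down to just 4, so r9c7=4.
Step 26. [r8c9∈{3}] r8c9's peers cover all but 3. So r8c9=3.
Step 27. [r6c8∈{6}] r6c8's peers cover all but 6 ⇒ r6c8=6.
Step 28. [r7c2∈{4}] r7c2's peers cover all but 4, so r7c2=4.
Step 29. [r1c3∈{2}] r1c3's peers cover all but 2 ⇒ r1c3=2.
Step 30. [r2c6∈{5}] only 5 remains possible at r2c6, so r2c6=5.
Step 31. [r2c9∈{1}] only 1 remains possible at r2c9, so r2c9=1.
Step 32. [r5c1∈{9}] r5c1 is down to just 9 ⇒ r5c1=9.
Step 33. [r3c9∈{8}] only 8 remains possible at r3c9, so r3c9=8.
Step 34. [r7c5∈{1}] only 1 remains possible at r7c5. So r7c5=1.
Step 35. [r6c9∈{5}] only 5 remains possible at r6c9 ⇒ r6c9=5.
Step 36. [r8c7∈{7}] nothing but 7 survives at r8c7 ⇒ r8c7=7.
Step 37. [r4c6∈{1}] only 1 remains possible at r4c6 ⇒ r4c6=1.
Step 38. [r8c6∈{9}] r8c6 is down to just 9 ⇒ r8c6=9.
Step 39. [r9c6∈{2}] r9c6's peers cover all but 2 ⇒ r9c6=2.
Step 40. [r3c8∈{9}] nothing but 9 survives at r3c8 ⇒ r3c8=9.
Step 41. [r1c9∈{4}] nothing but 4 survives at r1c9, so r1c9=4.
Step 42. [r5c2∈{8}] nothing but 8 survives at r5c2, so r5c2=8.
Step 43. [r4c8∈{4}] nothing but 4 survives at r4c8. So r4c8=4.

Answer: 8 1 2 9 3 6 5 7 4 / 4 6 9 7 8 5 2 3 1 / 5 3 7 1 2 4 6 9 8 / 3 5 6 2 7 1 8 4 9 / 9 8 4 5 6 3 1 2 7 / 2 7 1 4 9 8 3 6 5 / 6 4 5 3 1 7 9 8 2 / 1 2 8 6 4 9 7 5 3 / 7 9 3 8 5 2 4 1 6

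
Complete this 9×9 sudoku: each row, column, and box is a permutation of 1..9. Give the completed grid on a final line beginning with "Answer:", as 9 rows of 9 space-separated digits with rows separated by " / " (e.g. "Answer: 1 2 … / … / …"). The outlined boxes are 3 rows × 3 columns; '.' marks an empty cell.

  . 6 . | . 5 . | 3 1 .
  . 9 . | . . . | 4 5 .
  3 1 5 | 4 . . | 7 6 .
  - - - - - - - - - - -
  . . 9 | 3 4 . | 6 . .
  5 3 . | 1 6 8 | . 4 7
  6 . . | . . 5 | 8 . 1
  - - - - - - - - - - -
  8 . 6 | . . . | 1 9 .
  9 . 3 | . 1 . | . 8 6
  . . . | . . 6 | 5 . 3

Step 1. [r5c3∈{2}] r5c3's peers cover all but 2 ⇒ r5c3=2.
Step 2. [r9c8∈{2,7}] in col 8, 7 fits only at r9c8, so r9c8=7.
Step 3. [r8c7∈{2}] nothing but 2 survives at r8c7 ⇒ r8c7=2.
Step 4. [r4c8∈{2}] r4c8's peers cover all but 2, so r4c8=2.
Step 5. [r4c6∈{7}] r4c6's peers cover all but 7, so r4c6=7.
Step 6. [r2c4∈{2,6,7,8}] 6 has one home in row 2: r2c4, so r2c4=6.
Step 7. [r2c6∈{1,2,3}] 1 has one home in row 2: r2c6. So r2c6=1.
Step 8. [r2c5∈{2,3,7,8}] in row 2, 3 fits only at r2c5, so r2c5=3.
Step 9. [r1c4∈{2,7,8,9}] box 2 places 7 nowhere but r1c4. So r1c4=7.
Step 10. [r8c2∈{4,5,7}] 7 has one home in row 8: r8c2. So r8c2=7.
Step 11. [r3c5∈{2,8,9}] in box 2, 8 fits only at r3c5. So r3c5=8.
Step 12. [r6c2∈{4}] nothing but 4 survives at r6c2. So r6c2=4.
Step 13. [r9c2∈{2}] r9c2's peers cover all but 2. So r9c2=2.
Step 14. [r7c6∈{2,3,4}] r7c6 is the only open cell in row 7 admitting 3 ⇒ r7c6=3.
Step 15. [r2c1∈{2,7}] col 1 places 7 nowhere but r2c1. So r2c1=7.
Step 16. [r1c1∈{2,4}] col 1 places 2 nowhere but r1c1, so r1c1=2.
Step 17. [r2c9∈{2,8}] across row 2, 2 lands solely at r2c9, so r2c9=2.
Step 18. [r3c9∈{9}] r3c9 has the single candidate 9 ⇒ r3c9=9.
Step 19. [r9c1∈{1,4}] col 1 places 4 nowhere but r9c1 ⇒ r9c1=4.
Step 20. [r9c5∈{9}] r9c5 is down to just 9 ⇒ r9c5=9.
Step 21. [r6c5∈{2}] r6c5 has the single candidate 2 ⇒ r6c5=2.
Step 22. [r1c3∈{4,8}] 4 has one home in row 1: r1c3, so r1c3=4.
Step 23. [r8c4∈{5}] r8c4 is down to just 5 ⇒ r8c4=5.
Step 24. [r3c6∈{2}] only 2 remains possible at r3c6. So r3c6=2.
Step 25. [r1c6∈{9}] r1c6 has the single candidate 9. So r1c6=9.
Step 26. [r4c9∈{5}] only 5 remains possible at r4c9 ⇒ r4c9=5.
Step 27. [r4c1∈{1}] r4c1's peers cover all but 1 ⇒ r4c1=1.
Step 28. [r1c9∈{8}] nothing but 8 survives at r1c9 ⇒ r1c9=8.
Step 29. [r7c2∈{5}] r7c2's peers cover all but 5 ⇒ r7c2=5.
Step 30. [r5c7∈{9}] r5c7's peers cover all but 9. So r5c7=9.
Step 31. [r6c3∈{7}] only 7 remains possible at r6c3, so r6c3=7.
Step 32. [r6c4∈{9}] nothing but 9 survives at r6c4. So r6c4=9.
Step 33. [r8c6∈{4}] r8c6's peers cover all but 4, so r8c6=4.
Step 34. [r7c5∈{7}] r7c5's peers cover all but 7, so r7c5=7.
Step 35. [r9c3∈{1}] r9c3 has the single candidate 1. So r9c3=1.
Step 36. [r7c4∈{2}] r7c4 is down to just 2 ⇒ r7c4=2.
Step 37. [r4c2∈{8}] r4c2 is down to just 8 ⇒ r4c2=8.
Step 38. [r7c9∈{4}] r7c9 has the single candidate 4. So r7c9=4.
Step 39. [r2c3∈{8}] nothing but 8 survives at r2c3 ⇒ r2c3=8.
Step 40. [r6c8∈{3}] r6c8 has the single candidate 3. So r6c8=3.
Step 41. [r9c4∈{8}] only 8 remains possible at r9c4, so r9c4=8.

Answer: 2 6 4 7 5 9 3 1 8 / 7 9 8 6 3 1 4 5 2 / 3 1 5 4 8 2 7 6 9 / 1 8 9 3 4 7 6 2 5 / 5 3 2 1 6 8 9 4 7 / 6 4 7 9 2 5 8 3 1 / 8 5 6 2 7 3 1 9 4 / 9 7 3 5 1 4 2 8 6 / 4 2 1 8 9 6 5 7 3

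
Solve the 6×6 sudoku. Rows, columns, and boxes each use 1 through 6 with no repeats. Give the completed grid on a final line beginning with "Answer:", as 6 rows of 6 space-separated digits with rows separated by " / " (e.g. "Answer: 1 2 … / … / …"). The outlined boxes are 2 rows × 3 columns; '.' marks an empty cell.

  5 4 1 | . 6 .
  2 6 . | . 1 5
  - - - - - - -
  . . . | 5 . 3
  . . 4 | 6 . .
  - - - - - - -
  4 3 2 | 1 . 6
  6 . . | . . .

Step 1. [r6c5∈{2,3,4,5}] col 5 places 3 nowhere but r6c5. So r6c5=3.
Step 2. [r4c6∈{1,2}] col 6 places 1 nowhere but r4c6, so r4c6=1.
Step 3. [r1c6∈{2}] r1c6 has the single candidate 2, so r1c6=2.
Step 4. [r4c5∈{2}] only 2 remains possible at r4c5, so r4c5=2.
Step 5. [r6c2∈{1,5}] r6c2 is the only open cell in row 6 admitting 1. So r6c2=1.
Step 6. [r2c4∈{3,4}] across row 2, 4 lands solely at r2c4. So r2c4=4.
Step 7. [r1c4∈{3}] r1c4's peers cover all but 3 ⇒ r1c4=3.
Step 8. [r2c3∈{3}] only 3 remains possible at r2c3, so r2c3=3.
Step 9. [r4c1∈{3}] r4c1 has the single candidate 3, so r4c1=3.
Step 10. [r6c6∈{4}] r6c6 is down to just 4 ⇒ r6c6=4.
Step 11. [r3c3∈{6}] r3c3's peers cover all but 6, so r3c3=6.
Step 12. [r3c5∈{4}] only 4 remains possible at r3c5, so r3c5=4.
Step 13. [r3c1∈{1}] r3c1 is down to just 1. So r3c1=1.
Step 14. [r6c3∈{5}] only 5 remains possible at r6c3, so r6c3=5.
Step 15. [r4c2∈{5}] nothing but 5 survives at r4c2 ⇒ r4c2=5.
Step 16. [r5c5∈{5}] only 5 remains possible at r5c5, so r5c5=5.
Step 17. [r6c4∈{2}] only 2 remains possible at r6c4, so r6c4=2.
Step 18. [r3c2∈{2}] r3c2 is down to just 2 ⇒ r3c2=2.

Answer: 5 4 1 3 6 2 / 2 6 3 4 1 5 / 1 2 6 5 4 3 / 3 5 4 6 2 1 / 4 3 2 1 5 6 / 6 1 5 2 3 4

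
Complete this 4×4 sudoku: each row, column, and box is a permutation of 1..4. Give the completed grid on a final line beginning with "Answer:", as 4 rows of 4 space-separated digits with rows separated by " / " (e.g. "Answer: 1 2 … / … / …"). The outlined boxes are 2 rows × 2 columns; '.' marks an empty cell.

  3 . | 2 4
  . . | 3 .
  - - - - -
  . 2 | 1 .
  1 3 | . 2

Step 1. [r2c2∈{1,4}] r2c2 is the only open cell in col 2 admitting 4. So r2c2=4.
Step 2. [r1c2∈{1}] r1c2 is down to just 1 ⇒ r1c2=1.
Step 3. [r3c4∈{3}] r3c4's peers cover all but 3. So r3c4=3.
Step 4. [r2c1∈{2}] r2c1's peers cover all but 2 ⇒ r2c1=2.
Step 5. [r4c3∈{4}] r4c3 is down to just 4, so r4c3=4.
Step 6. [r3c1∈{4}] only 4 remains possible at r3c1 ⇒ r3c1=4.
Step 7. [r2c4∈{1}] nothing but 1 survives at r2c4. So r2c4=1.

Answer: 3 1 2 4 / 2 4 3 1 / 4 2 1 3 / 1 3 4 2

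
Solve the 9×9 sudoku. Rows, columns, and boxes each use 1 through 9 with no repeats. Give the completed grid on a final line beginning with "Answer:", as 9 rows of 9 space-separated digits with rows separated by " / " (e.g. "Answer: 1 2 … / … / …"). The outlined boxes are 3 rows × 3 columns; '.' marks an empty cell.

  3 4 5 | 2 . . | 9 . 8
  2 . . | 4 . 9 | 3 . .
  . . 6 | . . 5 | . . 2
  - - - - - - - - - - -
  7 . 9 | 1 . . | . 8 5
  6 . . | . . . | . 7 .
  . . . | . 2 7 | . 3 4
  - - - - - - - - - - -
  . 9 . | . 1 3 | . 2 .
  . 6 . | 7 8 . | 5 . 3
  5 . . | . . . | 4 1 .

Step 1. [r5c3∈{1,2,3,4,8}] in box 4, 4 fits only at r5c3. So r5c3=4.
Step 2. [r6c4∈{5,6,8,9}] row 6 places 9 nowhere but r6c4. So r6c4=9.
Step 3. [r1c8∈{6}] only 6 remains possible at r1c8. So r1c8=6.
Step 4. [r7c7∈{6,7,8}] r7c7 is the only open cell in col 7 admitting 8. So r7c7=8.
Step 5. [r7c3∈{7}] r7c3's peers cover all but 7. So r7c3=7.
Step 6. [r9c4∈{6}] r9c4 has the single candidate 6 ⇒ r9c4=6.
Step 7. [r3c7∈{1,7}] r3c7 is the only open cell in col 7 admitting 7. So r3c7=7.
Step 8. [r3c4∈{3,8}] across box 2, 8 lands solely at r3c4. So r3c4=8.
Step 9. [r3c2∈{1}] only 1 remains possible at r3c2. So r3c2=1.
Step 10. [r6c1∈{1,8}] across col 1, 8 lands solely at r6c1, so r6c1=8.
Step 11. [r5c4∈{3,5}] col 4 places 3 nowhere but r5c4 ⇒ r5c4=3.
Step 12. [r9c3∈{2,3,8}] col 3 places 3 nowhere but r9c3 ⇒ r9c3=3.
Step 13. [r8c6∈{2,4}] box 8 places 4 nowhere but r8c6 ⇒ r8c6=4.
Step 14. [r6c3∈{1}] nothing but 1 survives at r6c3. So r6c3=1.
Step 15. [r5c7∈{1,2}] across col 7, 1 lands solely at r5c7. So r5c7=1.
Step 16. [r5c2∈{2,5}] r5c2 is the only open cell in row 5 admitting 2 ⇒ r5c2=2.
Step 17. [r2c2∈{7,8}] r2c2 is the only open cell in col 2 admitting 7 ⇒ r2c2=7.
Step 18. [r4c6∈{6}] r4c6's peers cover all but 6. So r4c6=6.
Step 19. [r8c8∈{9}] only 9 remains possible at r8c8 ⇒ r8c8=9.
Step 20. [r3c5∈{3}] r3c5 has the single candidate 3, so r3c5=3.
Step 21. [r9c5∈{9}] r9c5's peers cover all but 9, so r9c5=9.
Step 22. [r2c5∈{6}] only 6 remains possible at r2c5. So r2c5=6.
Step 23. [r1c6∈{1}] r1c6 is down to just 1, so r1c6=1.
Step 24. [r5c9∈{9}] r5c9's peers cover all but 9. So r5c9=9.
Step 25. [r2c9∈{1}] r2c9 is down to just 1. So r2c9=1.
Step 26. [r2c8∈{5}] nothing but 5 survives at r2c8, so r2c8=5.
Step 27. [r2c3∈{8}] only 8 remains possible at r2c3 ⇒ r2c3=8.
Step 28. [r3c1∈{9}] r3c1's peers cover all but 9 ⇒ r3c1=9.
Step 29. [r8c3∈{2}] nothing but 2 survives at r8c3, so r8c3=2.
Step 30. [r1c5∈{7}] nothing but 7 survives at r1c5, so r1c5=7.
Step 31. [r7c1∈{4}] r7c1 has the single candidate 4 ⇒ r7c1=4.
Step 32. [r4c7∈{2}] nothing but 2 survives at r4c7. So r4c7=2.
Step 33. [r5c6∈{8}] r5c6's peers cover all but 8. So r5c6=8.
Step 34. [r4c2∈{3}] nothing but 3 survives at r4c2 ⇒ r4c2=3.
Step 35. [r7c9∈{6}] r7c9 has the single candidate 6, so r7c9=6.
Step 36. [r5c5∈{5}] r5c5 has the single candidate 5, so r5c5=5.
Step 37. [r6c2∈{5}] r6c2's peers cover all but 5 ⇒ r6c2=5.
Step 38. [r6c7∈{6}] r6c7 is down to just 6 ⇒ r6c7=6.
Step 39. [r9c6∈{2}] r9c6 is down to just 2, so r9c6=2.
Step 40. [r8c1∈{1}] only 1 remains possible at r8c1. So r8c1=1.
Step 41. [r7c4∈{5}] r7c4 is down to just 5, so r7c4=5.
Step 42. [r3c8∈{4}] r3c8's peers cover all but 4 ⇒ r3c8=4.
Step 43. [r4c5∈{4}] r4c5 has the single candidate 4 ⇒ r4c5=4.
Step 44. [r9c9∈{7}] r9c9 is down to just 7, so r9c9=7.
Step 45. [r9c2∈{8}] r9c2 has the single candidate 8. So r9c2=8.

Answer: 3 4 5 2 7 1 9 6 8 / 2 7 8 4 6 9 3 5 1 / 9 1 6 8 3 5 7 4 2 / 7 3 9 1 4 6 2 8 5 / 6 2 4 3 5 8 1 7 9 / 8 5 1 9 2 7 6 3 4 / 4 9 7 5 1 3 8 2 6 / 1 6 2 7 8 4 5 9 3 / 5 8 3 6 9 2 4 1 7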